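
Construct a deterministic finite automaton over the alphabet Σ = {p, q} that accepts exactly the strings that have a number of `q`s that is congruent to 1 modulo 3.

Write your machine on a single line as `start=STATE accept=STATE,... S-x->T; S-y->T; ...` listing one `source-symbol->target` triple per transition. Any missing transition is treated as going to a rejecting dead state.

start=s0; accept=s1; s0-p->s0; s0-q->s1; s1-p->s1; s1-q->s2; s2-p->s2; s2-q->s0

The only thing that matters is how many `q`s have appeared, reduced mod 3. Use one state per residue: s0 for 0, …, s2 for 2. Reading `q` moves to the next residue; anything else stays put. s1 is accepting.
A 3-state machine:
        p   q  
>  s0   s0  s1 
 * s1   s1  s2 
   s2   s2  s0 
(> = start, * = accepting)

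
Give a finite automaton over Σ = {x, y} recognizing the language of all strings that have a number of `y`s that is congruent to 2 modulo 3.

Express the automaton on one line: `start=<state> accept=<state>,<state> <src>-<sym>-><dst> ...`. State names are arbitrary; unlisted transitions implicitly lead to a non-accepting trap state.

start=s0 accept=s2 s0-x->s0 s0-y->s1 s1-x->s1 s1-y->s2 s2-x->s2 s2-y->s0

The only thing that matters is how many `y`s have appeared, reduced mod 3. Use one state per residue: s0 for 0, …, s2 for 2. Reading `y` moves to the next residue; anything else stays put. s2 is accepting.
With 3 states:
        x   y  
>  s0   s0  s1 
   s1   s1  s2 
 * s2   s2  s0 
(> = start, * = accepting)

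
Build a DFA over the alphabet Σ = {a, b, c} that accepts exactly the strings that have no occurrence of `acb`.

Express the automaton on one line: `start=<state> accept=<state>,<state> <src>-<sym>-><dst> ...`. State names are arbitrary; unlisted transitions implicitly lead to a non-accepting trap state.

start=S0 accept=S0,S1,S2 S0-a->S1 S0-b->S0 S0-c->S0 S1-a->S1 S1-b->S0 S1-c->S2 S2-a->S1 S2-b->S3 S2-c->S0 S3-a->S3 S3-b->S3 S3-c->S3

Track partial matches of the forbidden pattern `acb`. State S3 is a dead state reached once `acb` has occurred; every other state accepts. S0 means no part of `acb` is currently matched.
With 4 states:
        a   b   c  
>* S0   S1  S0  S0 
 * S1   S1  S0  S2 
 * S2   S1  S3  S0 
   S3   S3  S3  S3 
(> = start, * = accepting)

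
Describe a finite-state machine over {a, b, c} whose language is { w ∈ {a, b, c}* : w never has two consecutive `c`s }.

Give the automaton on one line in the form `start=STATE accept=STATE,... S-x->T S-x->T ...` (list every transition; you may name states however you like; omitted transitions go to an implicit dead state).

start=s0 accept=s0,s1 s0-a->s0 s0-b->s0 s0-c->s1 s1-a->s0 s1-b->s0 s1-c->s2 s2-a->s2 s2-b->s2 s2-c->s2

This is the complement of 'contains `cc`'. Use the same substring-matching states — s0 through s2 holding how much of `cc` has just been matched — but flip the accepting set: everything except the trap s2 accepts.
        a   b   c  
>* s0   s0  s0  s1 
 * s1   s0  s0  s2 
   s2   s2  s2  s2 
(> = start, * = accepting)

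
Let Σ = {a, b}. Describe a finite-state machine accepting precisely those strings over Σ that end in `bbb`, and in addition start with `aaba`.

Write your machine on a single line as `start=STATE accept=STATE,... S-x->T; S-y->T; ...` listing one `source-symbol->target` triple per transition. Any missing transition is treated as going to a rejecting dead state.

Run two small machines in parallel and take their product. The first has 4 states tracking how much of the suffix `bbb` has currently been matched; the second has 6 states tracking whether the input so far still matches the prefix `aaba`. A product state is a pair (one from each), accepting exactly when both do.
With 12 states:
          a    b  
>  q0     q1   q2 
   q1     q3   q2 
   q2     q4   q5 
   q3     q4   q6 
   q4     q4   q2 
   q5     q4   q7 
   q6     q8   q5 
   q7     q4   q7 
   q8     q8   q9 
   q9     q8  q10 
   q10    q8  q11 
 * q11    q8  q11 
(> = start, * = accepting)

start=q0; accept=q11; q0-a->q1; q0-b->q2; q1-a->q3; q1-b->q2; q2-a->q4; q2-b->q5; q3-a->q4; q3-b->q6; q4-a->q4; q4-b->q2; q5-a->q4; q5-b->q7; q6-a->q8; q6-b->q5; q7-a->q4; q7-b->q7; q8-a->q8; q8-b->q9; q9-a->q8; q9-b->q10; q10-a->q8; q10-b->q11; q11-a->q8; q11-b->q11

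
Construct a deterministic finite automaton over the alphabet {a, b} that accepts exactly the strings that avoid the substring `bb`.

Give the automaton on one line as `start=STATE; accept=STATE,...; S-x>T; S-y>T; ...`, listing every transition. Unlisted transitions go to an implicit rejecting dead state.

start=S0; accept=S0,S1; S0-a>S0; S0-b>S1; S1-a>S0; S1-b>S2; S2-a>S2; S2-b>S2

This is the complement of 'contains `bb`'. Use the same substring-matching states — S0 through S2 holding how much of `bb` has just been matched — but flip the accepting set: everything except the trap S2 accepts.
3 states suffice.
        a   b  
>* S0   S0  S1 
 * S1   S0  S2 
   S2   S2  S2 
(> = start, * = accepting)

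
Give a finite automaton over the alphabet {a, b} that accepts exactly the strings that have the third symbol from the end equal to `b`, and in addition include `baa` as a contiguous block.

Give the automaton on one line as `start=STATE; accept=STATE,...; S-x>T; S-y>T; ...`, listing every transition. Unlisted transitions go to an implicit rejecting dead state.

Build one automaton per condition and run them in lockstep. The first has 15 states tracking the last 3 symbols read; the second has 4 states tracking whether and how much of `baa` has been seen. A product state is a pair (one from each), accepting exactly when both do.
          a    b  
>  q0     q1   q2 
   q1     q3   q4 
   q2     q5   q6 
   q3     q7   q8 
   q4     q9  q10 
   q5    q11  q12 
   q6    q13  q14 
   q7     q7   q8 
   q8     q9  q10 
   q9    q11  q12 
   q10   q13  q14 
 * q11   q15  q16 
   q12    q9  q10 
   q13   q11  q12 
   q14   q13  q14 
   q15   q15  q16 
   q16   q17  q18 
   q17   q11  q19 
   q18   q20  q21 
 * q19   q17  q18 
 * q20   q11  q19 
 * q21   q20  q21 
(> = start, * = accepting)

start=q0; accept=q11,q19,q20,q21; q0-a>q1; q0-b>q2; q1-a>q3; q1-b>q4; q2-a>q5; q2-b>q6; q3-a>q7; q3-b>q8; q4-a>q9; q4-b>q10; q5-a>q11; q5-b>q12; q6-a>q13; q6-b>q14; q7-a>q7; q7-b>q8; q8-a>q9; q8-b>q10; q9-a>q11; q9-b>q12; q10-a>q13; q10-b>q14; q11-a>q15; q11-b>q16; q12-a>q9; q12-b>q10; q13-a>q11; q13-b>q12; q14-a>q13; q14-b>q14; q15-a>q15; q15-b>q16; q16-a>q17; q16-b>q18; q17-a>q11; q17-b>q19; q18-a>q20; q18-b>q21; q19-a>q17; q19-b>q18; q20-a>q11; q20-b>q19; q21-a>q20; q21-b>q21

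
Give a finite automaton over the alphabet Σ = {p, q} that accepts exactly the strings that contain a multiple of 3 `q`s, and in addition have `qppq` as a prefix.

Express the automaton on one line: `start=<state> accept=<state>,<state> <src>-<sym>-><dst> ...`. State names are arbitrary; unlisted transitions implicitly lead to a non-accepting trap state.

start=S0 accept=S6 S0-p->S1 S0-q->S2 S1-p->S1 S1-q->S1 S2-p->S3 S2-q->S1 S3-p->S4 S3-q->S1 S4-p->S1 S4-q->S5 S5-p->S5 S5-q->S6 S6-p->S6 S6-q->S7 S7-p->S7 S7-q->S5

Run two small machines in parallel and take their product. One (3 states) tracks the count of `q`s modulo 3; the other (6 states) tracks whether the input so far still matches the prefix `qppq`. Each combined state is a pair, one component from each; accept when both components accept. After merging equivalent states the machine shrinks.
An 8-state machine:
        p   q  
>  S0   S1  S2 
   S1   S1  S1 
   S2   S3  S1 
   S3   S4  S1 
   S4   S1  S5 
   S5   S5  S6 
 * S6   S6  S7 
   S7   S7  S5 
(> = start, * = accepting)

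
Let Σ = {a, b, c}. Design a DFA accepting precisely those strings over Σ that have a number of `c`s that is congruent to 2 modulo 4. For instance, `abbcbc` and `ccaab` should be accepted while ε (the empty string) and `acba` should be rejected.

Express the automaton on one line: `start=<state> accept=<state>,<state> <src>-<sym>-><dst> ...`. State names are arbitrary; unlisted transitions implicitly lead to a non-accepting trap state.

Keep the running count of `c`s modulo 4: each `c` advances along the cycle s0 → s1 → s2 → s3 → s0 while other symbols loop. Accept at s2.
A 4-state machine:
        a   b   c  
>  s0   s0  s0  s1 
   s1   s1  s1  s2 
 * s2   s2  s2  s3 
   s3   s3  s3  s0 
(> = start, * = accepting)

start=s0 accept=s2 s0-a->s0 s0-b->s0 s0-c->s1 s1-a->s1 s1-b->s1 s1-c->s2 s2-a->s2 s2-b->s2 s2-c->s3 s3-a->s3 s3-b->s3 s3-c->s0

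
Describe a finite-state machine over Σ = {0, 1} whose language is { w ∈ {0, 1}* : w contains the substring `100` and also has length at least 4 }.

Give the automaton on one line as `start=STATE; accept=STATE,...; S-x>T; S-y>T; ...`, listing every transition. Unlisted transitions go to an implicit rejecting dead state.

Run two small machines in parallel and take their product. The first has 4 states tracking whether and how much of `100` has been seen; the second has 6 states tracking the input length, saturating at 5. A product state is a pair (one from each), accepting exactly when both do. After merging equivalent states the machine shrinks.
An 8-state machine:
       0  1 
>  A   B  C 
   B   B  D 
   C   E  D 
   D   F  D 
   E   G  D 
   F   H  D 
   G   H  H 
 * H   H  H 
(> = start, * = accepting)

start=A; accept=H; A-0>B; A-1>C; B-0>B; B-1>D; C-0>E; C-1>D; D-0>F; D-1>D; E-0>G; E-1>D; F-0>H; F-1>D; G-0>H; G-1>H; H-0>H; H-1>H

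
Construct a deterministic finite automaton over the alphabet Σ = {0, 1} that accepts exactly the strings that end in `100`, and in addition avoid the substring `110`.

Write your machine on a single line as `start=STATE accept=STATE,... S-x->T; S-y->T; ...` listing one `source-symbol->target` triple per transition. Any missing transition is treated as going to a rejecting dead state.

Run two small machines in parallel and take their product. The first has 4 states tracking how much of the suffix `100` has currently been matched; the second has 4 states tracking partial matches of the forbidden pattern `110`. A product state is a pair (one from each), accepting exactly when both do.
A 9-state machine:
       0  1 
>  A   A  B 
   B   C  D 
   C   E  B 
   D   F  D 
 * E   A  B 
   F   G  H 
   G   I  H 
   H   F  H 
   I   I  H 
(> = start, * = accepting)

start=A; accept=E; A-0->A; A-1->B; B-0->C; B-1->D; C-0->E; C-1->B; D-0->F; D-1->D; E-0->A; E-1->B; F-0->G; F-1->H; G-0->I; G-1->H; H-0->F; H-1->H; I-0->I; I-1->H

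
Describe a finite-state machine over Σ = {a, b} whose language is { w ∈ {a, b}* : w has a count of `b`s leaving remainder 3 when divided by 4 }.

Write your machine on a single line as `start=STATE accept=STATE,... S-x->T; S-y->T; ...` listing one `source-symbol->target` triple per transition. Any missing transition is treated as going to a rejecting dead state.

The only thing that matters is how many `b`s have appeared, reduced mod 4. Use one state per residue: s0 for 0, …, s3 for 3. Reading `b` moves to the next residue; anything else stays put. s3 is accepting.
4 states suffice.
        a   b  
>  s0   s0  s1 
   s1   s1  s2 
   s2   s2  s3 
 * s3   s3  s0 
(> = start, * = accepting)

start=s0; accept=s3; s0-a->s0; s0-b->s1; s1-a->s1; s1-b->s2; s2-a->s2; s2-b->s3; s3-a->s3; s3-b->s0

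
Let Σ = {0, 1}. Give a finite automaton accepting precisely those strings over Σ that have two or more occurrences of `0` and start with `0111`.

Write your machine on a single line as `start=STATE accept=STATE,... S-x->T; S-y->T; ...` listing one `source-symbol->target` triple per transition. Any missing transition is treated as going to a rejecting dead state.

Handle the two conditions separately and then intersect. One (4 states) tracks the count of `0`s, saturating at 3; the other (6 states) tracks whether the input so far still matches the prefix `0111`. Each combined state is a pair, one component from each; accept when both components accept.
With 11 states:
          0    1  
>  q0     q1   q2 
   q1     q3   q4 
   q2     q5   q2 
   q3     q6   q3 
   q4     q3   q7 
   q5     q3   q5 
   q6     q6   q6 
   q7     q3   q8 
   q8     q9   q8 
 * q9    q10   q9 
 * q10   q10  q10 
(> = start, * = accepting)

start=q0; accept=q9,q10; q0-0->q1; q0-1->q2; q1-0->q3; q1-1->q4; q2-0->q5; q2-1->q2; q3-0->q6; q3-1->q3; q4-0->q3; q4-1->q7; q5-0->q3; q5-1->q5; q6-0->q6; q6-1->q6; q7-0->q3; q7-1->q8; q8-0->q9; q8-1->q8; q9-0->q10; q9-1->q9; q10-0->q10; q10-1->q10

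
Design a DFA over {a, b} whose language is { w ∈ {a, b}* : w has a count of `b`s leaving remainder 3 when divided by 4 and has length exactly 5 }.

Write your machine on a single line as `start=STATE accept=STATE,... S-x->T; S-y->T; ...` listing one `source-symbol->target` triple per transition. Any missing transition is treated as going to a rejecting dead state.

Run two small machines in parallel and take their product. One (4 states) tracks the count of `b`s modulo 4; the other (7 states) tracks the input length, saturating at 6. Each combined state is a pair, one component from each; accept when both components accept. Minimizing collapses redundant product states.
          a    b  
>  q0     q1   q2 
   q1     q3   q4 
   q2     q4   q5 
   q3     q6   q7 
   q4     q7   q8 
   q5     q8   q9 
   q6     q6   q6 
   q7     q6  q10 
   q8    q10  q11 
   q9    q11   q6 
   q10    q6  q12 
   q11   q12   q6 
 * q12    q6   q6 
(> = start, * = accepting)

start=q0; accept=q12; q0-a->q1; q0-b->q2; q1-a->q3; q1-b->q4; q2-a->q4; q2-b->q5; q3-a->q6; q3-b->q7; q4-a->q7; q4-b->q8; q5-a->q8; q5-b->q9; q6-a->q6; q6-b->q6; q7-a->q6; q7-b->q10; q8-a->q10; q8-b->q11; q9-a->q11; q9-b->q6; q10-a->q6; q10-b->q12; q11-a->q12; q11-b->q6; q12-a->q6; q12-b->q6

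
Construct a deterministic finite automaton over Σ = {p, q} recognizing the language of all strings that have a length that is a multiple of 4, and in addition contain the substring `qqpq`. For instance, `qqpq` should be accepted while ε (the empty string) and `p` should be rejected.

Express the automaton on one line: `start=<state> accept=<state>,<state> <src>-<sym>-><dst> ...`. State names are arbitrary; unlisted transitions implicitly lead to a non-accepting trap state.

start=A accept=N A-p->B A-q->C B-p->D B-q->E C-p->D C-q->F D-p->G D-q->H E-p->G E-q->I F-p->J F-q->I G-p->A G-q->K H-p->A H-q->L I-p->M I-q->L J-p->A J-q->N K-p->B K-q->O L-p->P L-q->O M-p->B M-q->Q N-p->Q N-q->Q O-p->R O-q->F P-p->D P-q->S Q-p->S Q-q->S R-p->G R-q->T S-p->T S-q->T T-p->N T-q->N

Run two small machines in parallel and take their product. One (4 states) tracks the input length modulo 4; the other (5 states) tracks whether and how much of `qqpq` has been seen. Each combined state is a pair, one component from each; accept when both components accept.
20 states suffice.
       p  q 
>  A   B  C 
   B   D  E 
   C   D  F 
   D   G  H 
   E   G  I 
   F   J  I 
   G   A  K 
   H   A  L 
   I   M  L 
   J   A  N 
   K   B  O 
   L   P  O 
   M   B  Q 
 * N   Q  Q 
   O   R  F 
   P   D  S 
   Q   S  S 
   R   G  T 
   S   T  T 
   T   N  N 
(> = start, * = accepting)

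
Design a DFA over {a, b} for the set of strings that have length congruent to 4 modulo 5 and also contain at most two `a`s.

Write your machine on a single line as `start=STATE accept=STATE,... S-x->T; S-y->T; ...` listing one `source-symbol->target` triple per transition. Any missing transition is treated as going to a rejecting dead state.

start=q0; accept=q10,q11,q12; q0-a->q1; q0-b->q2; q1-a->q3; q1-b->q4; q2-a->q4; q2-b->q5; q3-a->q6; q3-b->q7; q4-a->q7; q4-b->q8; q5-a->q8; q5-b->q9; q6-a->q6; q6-b->q6; q7-a->q6; q7-b->q10; q8-a->q10; q8-b->q11; q9-a->q11; q9-b->q12; q10-a->q6; q10-b->q13; q11-a->q13; q11-b->q14; q12-a->q14; q12-b->q0; q13-a->q6; q13-b->q15; q14-a->q15; q14-b->q1; q15-a->q6; q15-b->q3

Run two small machines in parallel and take their product. One (5 states) tracks the input length modulo 5; the other (4 states) tracks the count of `a`s, saturating at 3. Each combined state is a pair, one component from each; accept when both components accept. Minimizing collapses redundant product states.
With 16 states:
          a    b  
>  q0     q1   q2 
   q1     q3   q4 
   q2     q4   q5 
   q3     q6   q7 
   q4     q7   q8 
   q5     q8   q9 
   q6     q6   q6 
   q7     q6  q10 
   q8    q10  q11 
   q9    q11  q12 
 * q10    q6  q13 
 * q11   q13  q14 
 * q12   q14   q0 
   q13    q6  q15 
   q14   q15   q1 
   q15    q6   q3 
(> = start, * = accepting)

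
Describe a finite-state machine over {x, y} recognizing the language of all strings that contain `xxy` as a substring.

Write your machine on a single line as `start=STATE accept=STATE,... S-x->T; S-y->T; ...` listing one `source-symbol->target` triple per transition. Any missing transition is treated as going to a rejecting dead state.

start=q0; accept=q3; q0-x->q1; q0-y->q0; q1-x->q2; q1-y->q0; q2-x->q2; q2-y->q3; q3-x->q3; q3-y->q3

Track how much of `xxy` has been matched so far: state q0 is no progress, q3 is the absorbing accept state reached once `xxy` has occurred. Intermediate states record partial matches; on a mismatch, fall back to the longest reusable overlap.
With 4 states:
        x   y  
>  q0   q1  q0 
   q1   q2  q0 
   q2   q2  q3 
 * q3   q3  q3 
(> = start, * = accepting)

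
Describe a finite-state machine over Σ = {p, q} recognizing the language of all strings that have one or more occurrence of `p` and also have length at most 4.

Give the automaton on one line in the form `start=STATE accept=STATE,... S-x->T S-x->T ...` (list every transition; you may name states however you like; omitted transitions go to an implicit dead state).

start=A accept=B,D,E,G,H,J,K A-p->B A-q->C B-p->D B-q->E C-p->E C-q->F D-p->G D-q->G E-p->G E-q->H F-p->H F-q->I G-p->J G-q->J H-p->J H-q->K I-p->K I-q->L J-p->M J-q->M K-p->M K-q->N L-p->N L-q->O M-p->M M-q->M N-p->M N-q->N O-p->N O-q->O

Run two small machines in parallel and take their product. One (3 states) tracks the count of `p`s, saturating at 2; the other (6 states) tracks the input length, saturating at 5. Each combined state is a pair, one component from each; accept when both components accept.
A 15-state machine:
       p  q 
>  A   B  C 
 * B   D  E 
   C   E  F 
 * D   G  G 
 * E   G  H 
   F   H  I 
 * G   J  J 
 * H   J  K 
   I   K  L 
 * J   M  M 
 * K   M  N 
   L   N  O 
   M   M  M 
   N   M  N 
   O   N  O 
(> = start, * = accepting)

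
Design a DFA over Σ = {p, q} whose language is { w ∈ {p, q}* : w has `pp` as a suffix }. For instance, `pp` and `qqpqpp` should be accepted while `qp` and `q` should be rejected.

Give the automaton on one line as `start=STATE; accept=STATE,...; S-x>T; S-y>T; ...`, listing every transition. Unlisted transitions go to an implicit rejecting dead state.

start=s0; accept=s2; s0-p>s1; s0-q>s0; s1-p>s2; s1-q>s0; s2-p>s2; s2-q>s0

Remember how much of `pp` the current input suffix matches. State s0 means no match yet; s1 means the last symbol is `p`; s2 means the last 2 symbols are `pp`. Only s2 accepts. On a mismatch, fall back to the longest proper suffix that is still a prefix of `pp`.
        p   q  
>  s0   s1  s0 
   s1   s2  s0 
 * s2   s2  s0 
(> = start, * = accepting)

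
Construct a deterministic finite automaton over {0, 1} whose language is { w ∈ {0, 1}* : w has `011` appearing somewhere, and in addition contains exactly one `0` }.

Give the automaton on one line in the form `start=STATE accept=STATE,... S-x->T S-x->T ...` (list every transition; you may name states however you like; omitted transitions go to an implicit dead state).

Handle the two conditions separately and then intersect. The first has 4 states tracking whether and how much of `011` has been seen; the second has 3 states tracking the count of `0`s, saturating at 2. A product state is a pair (one from each), accepting exactly when both do. Minimizing collapses redundant product states.
5 states suffice.
        0   1  
>  q0   q1  q0 
   q1   q2  q3 
   q2   q2  q2 
   q3   q2  q4 
 * q4   q2  q4 
(> = start, * = accepting)

start=q0 accept=q4 q0-0->q1 q0-1->q0 q1-0->q2 q1-1->q3 q2-0->q2 q2-1->q2 q3-0->q2 q3-1->q4 q4-0->q2 q4-1->q4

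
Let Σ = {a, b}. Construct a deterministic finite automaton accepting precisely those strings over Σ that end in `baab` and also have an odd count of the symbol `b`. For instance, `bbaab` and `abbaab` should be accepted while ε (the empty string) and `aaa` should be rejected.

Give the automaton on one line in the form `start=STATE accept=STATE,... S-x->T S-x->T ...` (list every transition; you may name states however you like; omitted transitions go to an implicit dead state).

start=q0 accept=q5 q0-a->q0 q0-b->q1 q1-a->q1 q1-b->q2 q2-a->q3 q2-b->q1 q3-a->q4 q3-b->q1 q4-a->q0 q4-b->q5 q5-a->q1 q5-b->q2

Build one automaton per condition and run them in lockstep. One (5 states) tracks how much of the suffix `baab` has currently been matched; the other (2 states) tracks the count of `b`s modulo 2. Each combined state is a pair, one component from each; accept when both components accept. Minimizing collapses redundant product states.
With 6 states:
        a   b  
>  q0   q0  q1 
   q1   q1  q2 
   q2   q3  q1 
   q3   q4  q1 
   q4   q0  q5 
 * q5   q1  q2 
(> = start, * = accepting)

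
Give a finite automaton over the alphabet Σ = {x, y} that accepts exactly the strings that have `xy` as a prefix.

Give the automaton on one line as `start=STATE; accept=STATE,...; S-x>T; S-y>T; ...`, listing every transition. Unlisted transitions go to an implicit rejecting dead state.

Walk along `xy` while the input agrees: from q0 take `x` to q1, and so on. Any deviation drops to the rejecting sink q3. Once q2 is reached the prefix is confirmed and every continuation is accepted.
A 4-state machine:
        x   y  
>  q0   q1  q3 
   q1   q3  q2 
 * q2   q2  q2 
   q3   q3  q3 
(> = start, * = accepting)

start=q0; accept=q2; q0-x>q1; q0-y>q3; q1-x>q3; q1-y>q2; q2-x>q2; q2-y>q2; q3-x>q3; q3-y>q3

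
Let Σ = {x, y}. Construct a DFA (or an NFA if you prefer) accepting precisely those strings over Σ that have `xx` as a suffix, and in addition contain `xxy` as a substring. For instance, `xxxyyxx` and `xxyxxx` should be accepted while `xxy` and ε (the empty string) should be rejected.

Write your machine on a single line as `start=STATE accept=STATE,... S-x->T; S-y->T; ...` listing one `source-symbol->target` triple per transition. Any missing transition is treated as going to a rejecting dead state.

Build one automaton per condition and run them in lockstep. The first has 3 states tracking how much of the suffix `xx` has currently been matched; the second has 4 states tracking whether and how much of `xxy` has been seen. A product state is a pair (one from each), accepting exactly when both do.
6 states suffice.
        x   y  
>  q0   q1  q0 
   q1   q2  q0 
   q2   q2  q3 
   q3   q4  q3 
   q4   q5  q3 
 * q5   q5  q3 
(> = start, * = accepting)

start=q0; accept=q5; q0-x->q1; q0-y->q0; q1-x->q2; q1-y->q0; q2-x->q2; q2-y->q3; q3-x->q4; q3-y->q3; q4-x->q5; q4-y->q3; q5-x->q5; q5-y->q3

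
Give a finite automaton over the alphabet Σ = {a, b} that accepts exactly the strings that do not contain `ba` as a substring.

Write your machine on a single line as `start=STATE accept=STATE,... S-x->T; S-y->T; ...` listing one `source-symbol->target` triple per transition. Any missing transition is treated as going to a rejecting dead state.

start=q0; accept=q0,q1; q0-a->q0; q0-b->q1; q1-a->q2; q1-b->q1; q2-a->q2; q2-b->q2

Track partial matches of the forbidden pattern `ba`. State q2 is a dead state reached once `ba` has occurred; every other state accepts. q0 means no part of `ba` is currently matched.
3 states suffice.
        a   b  
>* q0   q0  q1 
 * q1   q2  q1 
   q2   q2  q2 
(> = start, * = accepting)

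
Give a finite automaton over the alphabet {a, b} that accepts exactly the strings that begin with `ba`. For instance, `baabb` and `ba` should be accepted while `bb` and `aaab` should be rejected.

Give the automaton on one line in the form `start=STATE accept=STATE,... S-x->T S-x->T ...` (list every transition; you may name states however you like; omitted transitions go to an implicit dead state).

Walk along `ba` while the input agrees: from s0 take `b` to s1, and so on. Any deviation drops to the rejecting sink s3. Once s2 is reached the prefix is confirmed and every continuation is accepted.
4 states suffice.
        a   b  
>  s0   s3  s1 
   s1   s2  s3 
 * s2   s2  s2 
   s3   s3  s3 
(> = start, * = accepting)

start=s0 accept=s2 s0-a->s3 s0-b->s1 s1-a->s2 s1-b->s3 s2-a->s2 s2-b->s2 s3-a->s3 s3-b->s3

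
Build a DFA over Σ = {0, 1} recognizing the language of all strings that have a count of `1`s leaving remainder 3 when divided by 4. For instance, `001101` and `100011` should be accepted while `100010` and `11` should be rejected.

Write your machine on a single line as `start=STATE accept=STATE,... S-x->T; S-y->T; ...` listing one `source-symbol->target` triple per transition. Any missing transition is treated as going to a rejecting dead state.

Keep the running count of `1`s modulo 4: each `1` advances along the cycle q0 → q1 → q2 → q3 → q0 while other symbols loop. Accept at q3.
        0   1  
>  q0   q0  q1 
   q1   q1  q2 
   q2   q2  q3 
 * q3   q3  q0 
(> = start, * = accepting)

start=q0; accept=q3; q0-0->q0; q0-1->q1; q1-0->q1; q1-1->q2; q2-0->q2; q2-1->q3; q3-0->q3; q3-1->q0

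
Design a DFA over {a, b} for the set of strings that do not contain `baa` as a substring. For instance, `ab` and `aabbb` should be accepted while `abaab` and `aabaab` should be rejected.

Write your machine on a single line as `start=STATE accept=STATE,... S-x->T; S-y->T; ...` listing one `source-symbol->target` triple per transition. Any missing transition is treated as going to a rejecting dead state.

Track partial matches of the forbidden pattern `baa`. State q3 is a dead state reached once `baa` has occurred; every other state accepts. q0 means no part of `baa` is currently matched.
        a   b  
>* q0   q0  q1 
 * q1   q2  q1 
 * q2   q3  q1 
   q3   q3  q3 
(> = start, * = accepting)

start=q0; accept=q0,q1,q2; q0-a->q0; q0-b->q1; q1-a->q2; q1-b->q1; q2-a->q3; q2-b->q1; q3-a->q3; q3-b->q3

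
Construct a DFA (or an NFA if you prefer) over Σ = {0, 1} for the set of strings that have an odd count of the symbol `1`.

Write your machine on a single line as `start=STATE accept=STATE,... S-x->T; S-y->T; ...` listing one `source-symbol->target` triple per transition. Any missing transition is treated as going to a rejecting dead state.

start=S0; accept=S1; S0-0->S0; S0-1->S1; S1-0->S1; S1-1->S0

Keep the running count of `1`s modulo 2: each `1` advances along the cycle S0 → S1 → S0 while other symbols loop. Accept at S1.
With 2 states:
        0   1  
>  S0   S0  S1 
 * S1   S1  S0 
(> = start, * = accepting)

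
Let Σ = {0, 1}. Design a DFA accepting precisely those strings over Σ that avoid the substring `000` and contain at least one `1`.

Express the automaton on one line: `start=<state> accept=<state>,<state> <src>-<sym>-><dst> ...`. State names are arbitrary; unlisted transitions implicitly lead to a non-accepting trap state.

start=q0 accept=q2,q4,q5,q7,q8,q10 q0-0->q1 q0-1->q2 q1-0->q3 q1-1->q2 q2-0->q4 q2-1->q5 q3-0->q6 q3-1->q2 q4-0->q7 q4-1->q5 q5-0->q8 q5-1->q5 q6-0->q6 q6-1->q9 q7-0->q9 q7-1->q5 q8-0->q10 q8-1->q5 q9-0->q9 q9-1->q11 q10-0->q11 q10-1->q5 q11-0->q11 q11-1->q11

Handle the two conditions separately and then intersect. One (4 states) tracks partial matches of the forbidden pattern `000`; the other (3 states) tracks the count of `1`s, saturating at 2. Each combined state is a pair, one component from each; accept when both components accept.
With 12 states:
          0    1  
>  q0     q1   q2 
   q1     q3   q2 
 * q2     q4   q5 
   q3     q6   q2 
 * q4     q7   q5 
 * q5     q8   q5 
   q6     q6   q9 
 * q7     q9   q5 
 * q8    q10   q5 
   q9     q9  q11 
 * q10   q11   q5 
   q11   q11  q11 
(> = start, * = accepting)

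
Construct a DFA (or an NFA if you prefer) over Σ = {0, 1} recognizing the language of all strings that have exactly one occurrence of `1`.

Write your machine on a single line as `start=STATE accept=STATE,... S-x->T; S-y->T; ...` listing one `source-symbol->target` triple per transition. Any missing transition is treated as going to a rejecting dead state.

start=q0; accept=q1; q0-0->q0; q0-1->q1; q1-0->q1; q1-1->q2; q2-0->q2; q2-1->q2

Count `1`s, saturating at 2: state q0 means no `1` yet, q1 means one `1` seen, q2 means more than one. Each `1` increments (capped at q2); other symbols loop. Accept from {q1}.
        0   1  
>  q0   q0  q1 
 * q1   q1  q2 
   q2   q2  q2 
(> = start, * = accepting)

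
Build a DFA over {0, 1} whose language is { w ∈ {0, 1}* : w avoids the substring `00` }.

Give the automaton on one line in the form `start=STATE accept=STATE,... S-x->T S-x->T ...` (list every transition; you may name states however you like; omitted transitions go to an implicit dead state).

start=s0 accept=s0,s1 s0-0->s1 s0-1->s0 s1-0->s2 s1-1->s0 s2-0->s2 s2-1->s2

Track partial matches of the forbidden pattern `00`. State s2 is a dead state reached once `00` has occurred; every other state accepts. s0 means no part of `00` is currently matched.
A 3-state machine:
        0   1  
>* s0   s1  s0 
 * s1   s2  s0 
   s2   s2  s2 
(> = start, * = accepting)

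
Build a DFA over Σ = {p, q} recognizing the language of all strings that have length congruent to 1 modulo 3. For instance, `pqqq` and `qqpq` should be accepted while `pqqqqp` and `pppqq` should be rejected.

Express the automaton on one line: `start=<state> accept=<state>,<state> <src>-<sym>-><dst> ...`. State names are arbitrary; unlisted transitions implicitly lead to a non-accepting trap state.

Only the length mod 3 matters, so use a 3-cycle: from any state, every input symbol moves to the next state, wrapping s2 back to s0. Mark s1 accepting.
With 3 states:
        p   q  
>  s0   s1  s1 
 * s1   s2  s2 
   s2   s0  s0 
(> = start, * = accepting)

start=s0 accept=s1 s0-p->s1 s0-q->s1 s1-p->s2 s1-q->s2 s2-p->s0 s2-q->s0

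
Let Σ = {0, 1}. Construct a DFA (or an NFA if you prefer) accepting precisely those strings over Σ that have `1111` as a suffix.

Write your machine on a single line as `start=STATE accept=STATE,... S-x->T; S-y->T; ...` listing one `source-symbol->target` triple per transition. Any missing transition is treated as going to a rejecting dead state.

start=S0; accept=S4; S0-0->S0; S0-1->S1; S1-0->S0; S1-1->S2; S2-0->S0; S2-1->S3; S3-0->S0; S3-1->S4; S4-0->S0; S4-1->S4

Remember how much of `1111` the current input suffix matches. State S0 means no match yet; S1 means the last symbol is `1`; S2 means the last 2 symbols are `11`; S3 means the last 3 symbols are `111`; S4 means the last 4 symbols are `1111`. Only S4 accepts. On a mismatch, fall back to the longest proper suffix that is still a prefix of `1111`.
With 5 states:
        0   1  
>  S0   S0  S1 
   S1   S0  S2 
   S2   S0  S3 
   S3   S0  S4 
 * S4   S0  S4 
(> = start, * = accepting)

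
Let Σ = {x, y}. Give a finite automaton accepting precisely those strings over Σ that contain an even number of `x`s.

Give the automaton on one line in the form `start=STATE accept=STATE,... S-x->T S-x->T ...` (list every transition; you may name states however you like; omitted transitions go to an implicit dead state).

start=q0 accept=q0 q0-x->q1 q0-y->q0 q1-x->q0 q1-y->q1

The only thing that matters is how many `x`s have appeared, reduced mod 2. Use one state per residue: q0 for 0, …, q1 for 1. Reading `x` moves to the next residue; anything else stays put. q0 is accepting.
        x   y  
>* q0   q1  q0 
   q1   q0  q1 
(> = start, * = accepting)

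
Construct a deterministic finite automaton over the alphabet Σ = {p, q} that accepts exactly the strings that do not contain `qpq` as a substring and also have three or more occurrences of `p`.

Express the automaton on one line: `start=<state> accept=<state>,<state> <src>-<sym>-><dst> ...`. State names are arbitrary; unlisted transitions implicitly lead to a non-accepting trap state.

start=A accept=G,K,L A-p->B A-q->C B-p->D B-q->E C-p->F C-q->C D-p->G D-q->H E-p->I E-q->E F-p->D F-q->J G-p->G G-q->K H-p->L H-q->H I-p->G I-q->J J-p->J J-q->J K-p->L K-q->K L-p->G L-q->J

Build one automaton per condition and run them in lockstep. One (4 states) tracks partial matches of the forbidden pattern `qpq`; the other (5 states) tracks the count of `p`s, saturating at 4. Each combined state is a pair, one component from each; accept when both components accept. After merging equivalent states the machine shrinks.
A 12-state machine:
       p  q 
>  A   B  C 
   B   D  E 
   C   F  C 
   D   G  H 
   E   I  E 
   F   D  J 
 * G   G  K 
   H   L  H 
   I   G  J 
   J   J  J 
 * K   L  K 
 * L   G  J 
(> = start, * = accepting)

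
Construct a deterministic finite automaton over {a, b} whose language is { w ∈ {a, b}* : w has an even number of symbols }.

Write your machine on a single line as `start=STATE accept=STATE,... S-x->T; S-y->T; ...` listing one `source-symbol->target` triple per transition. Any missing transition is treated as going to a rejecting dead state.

Only the length mod 2 matters, so use a 2-cycle: from any state, every input symbol moves to the next state, wrapping S1 back to S0. Mark S0 accepting.
With 2 states:
        a   b  
>* S0   S1  S1 
   S1   S0  S0 
(> = start, * = accepting)

start=S0; accept=S0; S0-a->S1; S0-b->S1; S1-a->S0; S1-b->S0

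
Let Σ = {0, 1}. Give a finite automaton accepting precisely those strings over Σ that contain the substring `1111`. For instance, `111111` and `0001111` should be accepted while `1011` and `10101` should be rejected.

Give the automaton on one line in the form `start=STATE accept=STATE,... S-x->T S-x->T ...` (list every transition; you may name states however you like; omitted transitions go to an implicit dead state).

start=q0 accept=q4 q0-0->q0 q0-1->q1 q1-0->q0 q1-1->q2 q2-0->q0 q2-1->q3 q3-0->q0 q3-1->q4 q4-0->q4 q4-1->q4

Track how much of `1111` has been matched so far: state q0 is no progress, q4 is the absorbing accept state reached once `1111` has occurred. Intermediate states record partial matches; on a mismatch, fall back to the longest reusable overlap.
5 states suffice.
        0   1  
>  q0   q0  q1 
   q1   q0  q2 
   q2   q0  q3 
   q3   q0  q4 
 * q4   q4  q4 
(> = start, * = accepting)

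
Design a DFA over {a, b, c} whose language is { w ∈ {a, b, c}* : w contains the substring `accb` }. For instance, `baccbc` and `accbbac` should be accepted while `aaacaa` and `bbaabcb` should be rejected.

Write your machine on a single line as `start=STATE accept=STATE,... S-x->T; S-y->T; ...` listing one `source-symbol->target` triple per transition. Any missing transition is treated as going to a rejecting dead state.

States q0..q3 record the length of the longest prefix of `accb` that matches the current input suffix. Reaching q4 means `accb` has been seen, and we stay there forever. Accept from q4.
        a   b   c  
>  q0   q1  q0  q0 
   q1   q1  q0  q2 
   q2   q1  q0  q3 
   q3   q1  q4  q0 
 * q4   q4  q4  q4 
(> = start, * = accepting)

start=q0; accept=q4; q0-a->q1; q0-b->q0; q0-c->q0; q1-a->q1; q1-b->q0; q1-c->q2; q2-a->q1; q2-b->q0; q2-c->q3; q3-a->q1; q3-b->q4; q3-c->q0; q4-a->q4; q4-b->q4; q4-c->q4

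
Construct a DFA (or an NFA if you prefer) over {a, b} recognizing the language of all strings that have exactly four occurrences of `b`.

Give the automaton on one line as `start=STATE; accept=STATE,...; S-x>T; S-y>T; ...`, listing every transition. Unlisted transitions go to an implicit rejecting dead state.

start=S0; accept=S4; S0-a>S0; S0-b>S1; S1-a>S1; S1-b>S2; S2-a>S2; S2-b>S3; S3-a>S3; S3-b>S4; S4-a>S4; S4-b>S5; S5-a>S5; S5-b>S5

Count `b`s, saturating at 5: states S0 through S4 mean 0 through 4 `b`s seen; S5 means more than 4. Each `b` increments (capped at S5); other symbols loop. Accept from {S4}.
A 6-state machine:
        a   b  
>  S0   S0  S1 
   S1   S1  S2 
   S2   S2  S3 
   S3   S3  S4 
 * S4   S4  S5 
   S5   S5  S5 
(> = start, * = accepting)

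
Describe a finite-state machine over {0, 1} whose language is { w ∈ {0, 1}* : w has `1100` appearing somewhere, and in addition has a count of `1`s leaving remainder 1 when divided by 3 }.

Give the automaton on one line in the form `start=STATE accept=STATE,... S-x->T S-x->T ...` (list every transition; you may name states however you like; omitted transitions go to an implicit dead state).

Run two small machines in parallel and take their product. The first has 5 states tracking whether and how much of `1100` has been seen; the second has 3 states tracking the count of `1`s modulo 3. A product state is a pair (one from each), accepting exactly when both do.
          0    1  
>  q0     q0   q1 
   q1     q2   q3 
   q2     q2   q4 
   q3     q5   q6 
   q4     q7   q6 
   q5     q8   q9 
   q6    q10  q11 
   q7     q7   q9 
   q8     q8  q12 
   q9     q0  q11 
   q10   q12   q1 
   q11   q13   q3 
   q12   q12  q14 
   q13   q14   q4 
 * q14   q14   q8 
(> = start, * = accepting)

start=q0 accept=q14 q0-0->q0 q0-1->q1 q1-0->q2 q1-1->q3 q2-0->q2 q2-1->q4 q3-0->q5 q3-1->q6 q4-0->q7 q4-1->q6 q5-0->q8 q5-1->q9 q6-0->q10 q6-1->q11 q7-0->q7 q7-1->q9 q8-0->q8 q8-1->q12 q9-0->q0 q9-1->q11 q10-0->q12 q10-1->q1 q11-0->q13 q11-1->q3 q12-0->q12 q12-1->q14 q13-0->q14 q13-1->q4 q14-0->q14 q14-1->q8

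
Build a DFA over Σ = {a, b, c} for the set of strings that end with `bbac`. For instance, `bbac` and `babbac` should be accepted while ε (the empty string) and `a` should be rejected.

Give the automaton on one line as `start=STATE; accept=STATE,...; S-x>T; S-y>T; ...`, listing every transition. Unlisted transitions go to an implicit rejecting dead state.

Let each state record the length of the longest suffix of the input read so far that is also a prefix of `bbac`. s1 means the last symbol is `b`; s2 means the last 2 symbols are `bb`; s3 means the last 3 symbols are `bba`; s4 means the last 4 symbols are `bbac`. Accept only at s4, where the string currently ends in `bbac`.
A 5-state machine:
        a   b   c  
>  s0   s0  s1  s0 
   s1   s0  s2  s0 
   s2   s3  s2  s0 
   s3   s0  s1  s4 
 * s4   s0  s1  s0 
(> = start, * = accepting)

start=s0; accept=s4; s0-a>s0; s0-b>s1; s0-c>s0; s1-a>s0; s1-b>s2; s1-c>s0; s2-a>s3; s2-b>s2; s2-c>s0; s3-a>s0; s3-b>s1; s3-c>s4; s4-a>s0; s4-b>s1; s4-c>s0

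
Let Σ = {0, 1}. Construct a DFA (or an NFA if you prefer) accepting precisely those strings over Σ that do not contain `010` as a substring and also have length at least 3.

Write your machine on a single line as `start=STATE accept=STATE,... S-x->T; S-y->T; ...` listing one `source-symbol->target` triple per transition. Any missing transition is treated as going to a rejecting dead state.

start=q0; accept=q6,q7,q9; q0-0->q1; q0-1->q2; q1-0->q3; q1-1->q4; q2-0->q3; q2-1->q5; q3-0->q6; q3-1->q7; q4-0->q8; q4-1->q9; q5-0->q6; q5-1->q9; q6-0->q6; q6-1->q7; q7-0->q8; q7-1->q9; q8-0->q8; q8-1->q8; q9-0->q6; q9-1->q9

Build one automaton per condition and run them in lockstep. One (4 states) tracks partial matches of the forbidden pattern `010`; the other (5 states) tracks the input length, saturating at 4. Each combined state is a pair, one component from each; accept when both components accept. After merging equivalent states the machine shrinks.
10 states suffice.
        0   1  
>  q0   q1  q2 
   q1   q3  q4 
   q2   q3  q5 
   q3   q6  q7 
   q4   q8  q9 
   q5   q6  q9 
 * q6   q6  q7 
 * q7   q8  q9 
   q8   q8  q8 
 * q9   q6  q9 
(> = start, * = accepting)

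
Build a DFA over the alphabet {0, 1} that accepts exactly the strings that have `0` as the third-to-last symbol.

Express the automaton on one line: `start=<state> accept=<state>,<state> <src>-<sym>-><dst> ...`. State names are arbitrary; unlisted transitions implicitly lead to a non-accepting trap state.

start=A accept=H,I,J,K A-0->B A-1->C B-0->D B-1->E C-0->F C-1->G D-0->H D-1->I E-0->J E-1->K F-0->L F-1->M G-0->N G-1->O H-0->H H-1->I I-0->J I-1->K J-0->L J-1->M K-0->N K-1->O L-0->H L-1->I M-0->J M-1->K N-0->L N-1->M O-0->N O-1->O

Because acceptance depends on a position counted from the end, the machine has to buffer the most recent 3 symbols. Make each state the string of the last up-to-3 symbols read; on input `x` shift the window left and append `x`. Accept when the buffered window has length 3 and begins with `0`.
15 states suffice.
       0  1 
>  A   B  C 
   B   D  E 
   C   F  G 
   D   H  I 
   E   J  K 
   F   L  M 
   G   N  O 
 * H   H  I 
 * I   J  K 
 * J   L  M 
 * K   N  O 
   L   H  I 
   M   J  K 
   N   L  M 
   O   N  O 
(> = start, * = accepting)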